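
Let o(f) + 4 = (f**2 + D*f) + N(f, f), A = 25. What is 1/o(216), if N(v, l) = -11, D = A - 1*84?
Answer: 1/33897 ≈ 2.9501e-5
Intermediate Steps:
D = -59 (D = 25 - 1*84 = 25 - 84 = -59)
o(f) = -15 + f**2 - 59*f (o(f) = -4 + ((f**2 - 59*f) - 11) = -4 + (-11 + f**2 - 59*f) = -15 + f**2 - 59*f)
1/o(216) = 1/(-15 + 216**2 - 59*216) = 1/(-15 + 46656 - 12744) = 1/33897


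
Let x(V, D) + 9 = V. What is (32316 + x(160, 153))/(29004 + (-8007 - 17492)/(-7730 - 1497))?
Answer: 299573009/267645407 ≈ 1.1193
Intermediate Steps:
x(V, D) = -9 + V
(32316 + x(160, 153))/(29004 + (-8007 - 17492)/(-7730 - 1497)) = (32316 + (-9 + 160))/(29004 + (-8007 - 17492)/(-7730 - 1497)) = (32316 + 151)/(29004 - 25499/(-9227)) = 32467/(29004 - 25499*(-1/9227)) = 32467/(29004 + 25499/9227) = 32467/(267645407/9227) = 32467*(9227/267645407) = 299573009/267645407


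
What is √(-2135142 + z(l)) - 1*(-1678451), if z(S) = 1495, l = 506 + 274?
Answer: 1678451 + I*√2133647 ≈ 1.6785e+6 + 1460.7*I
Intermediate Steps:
l = 780
√(-2135142 + z(l)) - 1*(-1678451) = √(-2135142 + 1495) - 1*(-1678451) = √(-2133647) + 1678451 = I*√2133647 + 1678451 = 1678451 + I*√2133647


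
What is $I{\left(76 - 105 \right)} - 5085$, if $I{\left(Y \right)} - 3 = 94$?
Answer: $-4988$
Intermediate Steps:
$I{\left(Y \right)} = 97$ ($I{\left(Y \right)} = 3 + 94 = 97$)
$I{\left(76 - 105 \right)} - 5085 = 97 - 5085 = -4988$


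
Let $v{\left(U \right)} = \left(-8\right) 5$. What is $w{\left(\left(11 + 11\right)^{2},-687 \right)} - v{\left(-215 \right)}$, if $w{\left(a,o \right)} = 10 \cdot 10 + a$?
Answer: $624$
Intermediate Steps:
$w{\left(a,o \right)} = 100 + a$
$v{\left(U \right)} = -40$
$w{\left(\left(11 + 11\right)^{2},-687 \right)} - v{\left(-215 \right)} = \left(100 + \left(11 + 11\right)^{2}\right) - -40 = \left(100 + 22^{2}\right) + 40 = \left(100 + 484\right) + 40 = 584 + 40 = 624$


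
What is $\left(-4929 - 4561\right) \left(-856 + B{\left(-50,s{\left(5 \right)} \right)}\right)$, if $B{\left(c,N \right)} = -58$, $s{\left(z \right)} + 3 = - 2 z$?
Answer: $8673860$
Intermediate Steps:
$s{\left(z \right)} = -3 - 2 z$
$\left(-4929 - 4561\right) \left(-856 + B{\left(-50,s{\left(5 \right)} \right)}\right) = \left(-4929 - 4561\right) \left(-856 - 58\right) = \left(-9490\right) \left(-914\right) = 8673860$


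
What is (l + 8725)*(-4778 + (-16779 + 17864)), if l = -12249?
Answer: 13014132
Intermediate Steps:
(l + 8725)*(-4778 + (-16779 + 17864)) = (-12249 + 8725)*(-4778 + (-16779 + 17864)) = -3524*(-4778 + 1085) = -3524*(-3693) = 13014132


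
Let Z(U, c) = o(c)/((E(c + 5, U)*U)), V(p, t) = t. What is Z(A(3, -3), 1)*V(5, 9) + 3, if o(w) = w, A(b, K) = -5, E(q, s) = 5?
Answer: 66/25 ≈ 2.6400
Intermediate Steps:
Z(U, c) = c/(5*U) (Z(U, c) = c/((5*U)) = c*(1/(5*U)) = c/(5*U))
Z(A(3, -3), 1)*V(5, 9) + 3 = ((⅕)*1/(-5))*9 + 3 = ((⅕)*1*(-⅕))*9 + 3 = -1/25*9 + 3 = -9/25 + 3 = 66/25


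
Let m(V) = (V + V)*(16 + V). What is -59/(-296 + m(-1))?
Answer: 59/326 ≈ 0.18098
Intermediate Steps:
m(V) = 2*V*(16 + V) (m(V) = (2*V)*(16 + V) = 2*V*(16 + V))
-59/(-296 + m(-1)) = -59/(-296 + 2*(-1)*(16 - 1)) = -59/(-296 + 2*(-1)*15) = -59/(-296 - 30) = -59/(-326) = -1/326*(-59) = 59/326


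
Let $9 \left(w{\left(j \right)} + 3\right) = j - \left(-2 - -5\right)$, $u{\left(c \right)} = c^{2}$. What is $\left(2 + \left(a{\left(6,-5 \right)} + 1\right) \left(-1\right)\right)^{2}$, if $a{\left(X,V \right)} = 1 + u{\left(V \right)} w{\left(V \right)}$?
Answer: $\frac{765625}{81} \approx 9452.2$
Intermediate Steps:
$w{\left(j \right)} = - \frac{10}{3} + \frac{j}{9}$ ($w{\left(j \right)} = -3 + \frac{j - \left(-2 - -5\right)}{9} = -3 + \frac{j - \left(-2 + 5\right)}{9} = -3 + \frac{j - 3}{9} = -3 + \frac{-3 + j}{9} = -3 + \left(- \frac{1}{3} + \frac{j}{9}\right) = - \frac{10}{3} + \frac{j}{9}$)
$a{\left(X,V \right)} = 1 + V^{2} \left(- \frac{10}{3} + \frac{V}{9}\right)$
$\left(2 + \left(a{\left(6,-5 \right)} + 1\right) \left(-1\right)\right)^{2} = \left(2 + \left(\left(1 + \frac{\left(-5\right)^{2} \left(-30 - 5\right)}{9}\right) + 1\right) \left(-1\right)\right)^{2} = \left(2 + \left(\left(1 + \frac{1}{9} \cdot 25 \left(-35\right)\right) + 1\right) \left(-1\right)\right)^{2} = \left(2 + \left(\left(1 - \frac{875}{9}\right) + 1\right) \left(-1\right)\right)^{2} = \left(2 + \left(- \frac{866}{9} + 1\right) \left(-1\right)\right)^{2} = \left(2 - - \frac{857}{9}\right)^{2} = \left(2 + \frac{857}{9}\right)^{2} = \left(\frac{875}{9}\right)^{2} = \frac{765625}{81}$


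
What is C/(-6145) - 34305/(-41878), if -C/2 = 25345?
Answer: 466720009/51468062 ≈ 9.0681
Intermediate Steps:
C = -50690 (C = -2*25345 = -50690)
C/(-6145) - 34305/(-41878) = -50690/(-6145) - 34305/(-41878) = -50690*(-1/6145) - 34305*(-1/41878) = 10138/1229 + 34305/41878 = 466720009/51468062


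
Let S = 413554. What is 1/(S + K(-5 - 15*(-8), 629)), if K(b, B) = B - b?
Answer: 1/414068 ≈ 2.4151e-6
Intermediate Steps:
1/(S + K(-5 - 15*(-8), 629)) = 1/(413554 + (629 - (-5 - 15*(-8)))) = 1/(413554 + (629 - (-5 + 120))) = 1/(413554 + (629 - 1*115)) = 1/(413554 + (629 - 115)) = 1/(413554 + 514) = 1/414068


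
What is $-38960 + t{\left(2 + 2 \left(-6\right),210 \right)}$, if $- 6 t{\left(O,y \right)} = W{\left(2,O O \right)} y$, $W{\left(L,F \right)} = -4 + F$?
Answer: $-42320$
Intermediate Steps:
$t{\left(O,y \right)} = - \frac{y \left(-4 + O^{2}\right)}{6}$ ($t{\left(O,y \right)} = - \frac{\left(-4 + O O\right) y}{6} = - \frac{\left(-4 + O^{2}\right) y}{6} = - \frac{y \left(-4 + O^{2}\right)}{6}$)
$-38960 + t{\left(2 + 2 \left(-6\right),210 \right)} = -38960 + \frac{1}{6} \cdot 210 \left(4 - \left(2 + 2 \left(-6\right)\right)^{2}\right) = -38960 + \frac{1}{6} \cdot 210 \left(4 - \left(2 - 12\right)^{2}\right) = -38960 + \frac{1}{6} \cdot 210 \left(4 - \left(-10\right)^{2}\right) = -38960 + \frac{1}{6} \cdot 210 \left(4 - 100\right) = -38960 + \frac{1}{6} \cdot 210 \left(-96\right) = -38960 - 3360 = -42320$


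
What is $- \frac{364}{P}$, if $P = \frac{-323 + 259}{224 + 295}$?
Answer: $\frac{47229}{16} \approx 2951.8$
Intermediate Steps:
$P = - \frac{64}{519} \approx -0.12331$
$- \frac{364}{P} = - \frac{364}{- \frac{64}{519}} = \left(-364\right) \left(- \frac{519}{64}\right) = \frac{47229}{16}$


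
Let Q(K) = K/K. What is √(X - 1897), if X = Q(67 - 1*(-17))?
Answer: 2*I*√474 ≈ 43.543*I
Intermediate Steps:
Q(K) = 1
X = 1
√(X - 1897) = √(1 - 1897) = √(-1896) = 2*I*√474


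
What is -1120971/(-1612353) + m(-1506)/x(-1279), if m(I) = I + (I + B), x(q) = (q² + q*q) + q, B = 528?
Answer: 1220673945487/1757681362753 ≈ 0.69448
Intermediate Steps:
x(q) = q + 2*q² (x(q) = (q² + q²) + q = 2*q² + q = q + 2*q²)
m(I) = 528 + 2*I (m(I) = I + (I + 528) = I + (528 + I) = 528 + 2*I)
-1120971/(-1612353) + m(-1506)/x(-1279) = -1120971/(-1612353) + (528 + 2*(-1506))/((-1279*(1 + 2*(-1279)))) = -1120971*(-1/1612353) + (528 - 3012)/((-1279*(1 - 2558))) = 373657/537451 - 2484/((-1279*(-2557))) = 373657/537451 - 2484/3270403 = 1220673945487/1757681362753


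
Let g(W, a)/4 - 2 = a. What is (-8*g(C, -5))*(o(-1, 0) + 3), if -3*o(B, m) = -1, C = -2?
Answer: 320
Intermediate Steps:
g(W, a) = 8 + 4*a
o(B, m) = 1/3 (o(B, m) = -1/3*(-1) = 1/3)
(-8*g(C, -5))*(o(-1, 0) + 3) = (-8*(8 + 4*(-5)))*(1/3 + 3) = -8*(8 - 20)*(10/3) = -8*(-12)*(10/3) = 96*(10/3) = 320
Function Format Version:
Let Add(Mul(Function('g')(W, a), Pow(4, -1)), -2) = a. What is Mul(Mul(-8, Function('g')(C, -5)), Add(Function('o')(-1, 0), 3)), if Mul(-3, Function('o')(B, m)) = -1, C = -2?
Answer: 320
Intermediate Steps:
Function('g')(W, a) = Add(8, Mul(4, a))
Function('o')(B, m) = Rational(1, 3) (Function('o')(B, m) = Mul(Rational(-1, 3), -1) = Rational(1, 3))
Mul(Mul(-8, Function('g')(C, -5)), Add(Function('o')(-1, 0), 3)) = Mul(Mul(-8, Add(8, Mul(4, -5))), Add(Rational(1, 3), 3)) = Mul(Mul(-8, Add(8, -20)), Rational(10, 3)) = Mul(Mul(-8, -12), Rational(10, 3)) = Mul(96, Rational(10, 3)) = 320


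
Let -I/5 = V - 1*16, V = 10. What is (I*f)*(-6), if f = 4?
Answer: -720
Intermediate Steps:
I = 30 (I = -5*(10 - 1*16) = -5*(10 - 16) = -5*(-6) = 30)
(I*f)*(-6) = (30*4)*(-6) = 120*(-6) = -720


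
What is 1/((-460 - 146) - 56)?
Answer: -1/662 ≈ -0.0015106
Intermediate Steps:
1/((-460 - 146) - 56) = 1/(-606 - 56) = 1/(-662) = -1/662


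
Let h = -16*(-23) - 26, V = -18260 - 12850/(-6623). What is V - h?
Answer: -123188196/6623 ≈ -18600.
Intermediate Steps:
V = -120923130/6623 (V = -18260 - 12850*(-1)/6623 = -18260 - 1*(-12850/6623) = -18260 + 12850/6623 = -120923130/6623 ≈ -18258.)
h = 342 (h = 368 - 26 = 342)
V - h = -120923130/6623 - 1*342 = -120923130/6623 - 342 = -123188196/6623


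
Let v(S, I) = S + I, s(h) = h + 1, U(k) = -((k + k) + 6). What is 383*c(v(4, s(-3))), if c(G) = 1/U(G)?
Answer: -383/10 ≈ -38.300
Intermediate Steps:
U(k) = -6 - 2*k (U(k) = -(2*k + 6) = -(6 + 2*k) = -6 - 2*k)
s(h) = 1 + h
v(S, I) = I + S
c(G) = 1/(-6 - 2*G)
383*c(v(4, s(-3))) = 383*(-1/(6 + 2*((1 - 3) + 4))) = 383*(-1/(6 + 2*(-2 + 4))) = 383*(-1/(6 + 2*2)) = 383*(-1/(6 + 4)) = 383*(-1/10) = 383*(-1*⅒) = 383*(-⅒) = -383/10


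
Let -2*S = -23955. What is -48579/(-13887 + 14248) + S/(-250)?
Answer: -6587451/36100 ≈ -182.48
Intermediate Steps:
S = 23955/2 (S = -½*(-23955) = 23955/2 ≈ 11978.)
-48579/(-13887 + 14248) + S/(-250) = -48579/(-13887 + 14248) + (23955/2)/(-250) = -48579/361 + (23955/2)*(-1/250) = -48579*1/361 - 4791/100 = -48579/361 - 4791/100 = -6587451/36100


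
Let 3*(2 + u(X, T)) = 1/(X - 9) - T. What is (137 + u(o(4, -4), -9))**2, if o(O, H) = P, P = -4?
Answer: 28955161/1521 ≈ 19037.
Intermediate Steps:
o(O, H) = -4
u(X, T) = -2 - T/3 + 1/(3*(-9 + X)) (u(X, T) = -2 + (1/(X - 9) - T)/3 = -2 + (1/(-9 + X) - T)/3 = -2 + (-T/3 + 1/(3*(-9 + X))) = -2 - T/3 + 1/(3*(-9 + X)))
(137 + u(o(4, -4), -9))**2 = (137 + (55 - 6*(-4) + 9*(-9) - 1*(-9)*(-4))/(3*(-9 - 4)))**2 = (137 + (1/3)*(55 + 24 - 81 - 36)/(-13))**2 = (137 + (1/3)*(-1/13)*(-38))**2 = (137 + 38/39)**2 = (5381/39)**2 = 28955161/1521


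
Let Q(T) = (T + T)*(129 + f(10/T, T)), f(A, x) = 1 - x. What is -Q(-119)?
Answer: 59262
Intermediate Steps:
Q(T) = 2*T*(130 - T) (Q(T) = (T + T)*(129 + (1 - T)) = (2*T)*(130 - T) = 2*T*(130 - T))
-Q(-119) = -2*(-119)*(130 - 1*(-119)) = -2*(-119)*(130 + 119) = -2*(-119)*249 = -1*(-59262) = 59262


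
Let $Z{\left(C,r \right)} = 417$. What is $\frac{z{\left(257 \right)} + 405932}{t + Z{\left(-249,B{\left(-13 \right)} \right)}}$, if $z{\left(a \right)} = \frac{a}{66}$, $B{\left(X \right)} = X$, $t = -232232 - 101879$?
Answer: $- \frac{26791769}{22023804} \approx -1.2165$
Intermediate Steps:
$t = -334111$
$z{\left(a \right)} = \frac{a}{66}$ ($z{\left(a \right)} = a \frac{1}{66} = \frac{a}{66}$)
$\frac{z{\left(257 \right)} + 405932}{t + Z{\left(-249,B{\left(-13 \right)} \right)}} = \frac{\frac{1}{66} \cdot 257 + 405932}{-334111 + 417} = \frac{\frac{257}{66} + 405932}{-333694} = \frac{26791769}{66} \left(- \frac{1}{333694}\right) = - \frac{26791769}{22023804}$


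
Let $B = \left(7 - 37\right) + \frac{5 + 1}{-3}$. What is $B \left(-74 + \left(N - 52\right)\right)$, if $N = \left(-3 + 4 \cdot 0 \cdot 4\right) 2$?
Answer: $4224$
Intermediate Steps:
$N = -6$ ($N = \left(-3 + 4 \cdot 0\right) 2 = \left(-3 + 0\right) 2 = \left(-3\right) 2 = -6$)
$B = -32$ ($B = -30 - 2 = -32$)
$B \left(-74 + \left(N - 52\right)\right) = - 32 \left(-74 - 58\right) = \left(-32\right) \left(-132\right) = 4224$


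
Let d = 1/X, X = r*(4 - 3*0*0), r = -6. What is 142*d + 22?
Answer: 193/12 ≈ 16.083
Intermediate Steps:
X = -24 (X = -6*(4 - 3*0*0) = -6*(4 + 0*0) = -6*(4 + 0) = -6*4 = -24)
d = -1/24 (d = 1/(-24) = -1/24 ≈ -0.041667)
142*d + 22 = 142*(-1/24) + 22 = -71/12 + 22 = 193/12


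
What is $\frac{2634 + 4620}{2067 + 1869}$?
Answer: $\frac{1209}{656} \approx 1.843$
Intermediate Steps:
$\frac{2634 + 4620}{2067 + 1869} = \frac{7254}{3936} = 7254 \cdot \frac{1}{3936} = \frac{1209}{656}$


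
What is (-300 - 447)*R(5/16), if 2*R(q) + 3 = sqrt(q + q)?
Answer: 2241/2 - 747*sqrt(10)/8 ≈ 825.22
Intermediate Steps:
R(q) = -3/2 + sqrt(2)*sqrt(q)/2 (R(q) = -3/2 + sqrt(q + q)/2 = -3/2 + sqrt(2*q)/2 = -3/2 + (sqrt(2)*sqrt(q))/2 = -3/2 + sqrt(2)*sqrt(q)/2)
(-300 - 447)*R(5/16) = (-300 - 447)*(-3/2 + sqrt(2)*sqrt(5/16)/2) = -747*(-3/2 + sqrt(2)*sqrt(5*(1/16))/2) = -747*(-3/2 + sqrt(2)*sqrt(5/16)/2) = -747*(-3/2 + sqrt(2)*(sqrt(5)/4)/2) = -747*(-3/2 + sqrt(10)/8) = 2241/2 - 747*sqrt(10)/8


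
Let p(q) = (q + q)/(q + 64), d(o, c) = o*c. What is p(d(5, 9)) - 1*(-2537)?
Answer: 276623/109 ≈ 2537.8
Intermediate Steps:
d(o, c) = c*o
p(q) = 2*q/(64 + q) (p(q) = (2*q)/(64 + q) = 2*q/(64 + q))
p(d(5, 9)) - 1*(-2537) = 2*(9*5)/(64 + 9*5) - 1*(-2537) = 2*45/(64 + 45) + 2537 = 2*45/109 + 2537 = 2*45*(1/109) + 2537 = 90/109 + 2537 = 276623/109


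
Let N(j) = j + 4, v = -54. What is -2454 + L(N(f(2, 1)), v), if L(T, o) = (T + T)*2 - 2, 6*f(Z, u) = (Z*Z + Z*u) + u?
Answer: -7306/3 ≈ -2435.3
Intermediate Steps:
f(Z, u) = u/6 + Z**2/6 + Z*u/6 (f(Z, u) = ((Z*Z + Z*u) + u)/6 = ((Z**2 + Z*u) + u)/6 = (u + Z**2 + Z*u)/6 = u/6 + Z**2/6 + Z*u/6)
N(j) = 4 + j
L(T, o) = -2 + 4*T (L(T, o) = (2*T)*2 - 2 = 4*T - 2 = -2 + 4*T)
-2454 + L(N(f(2, 1)), v) = -2454 + (-2 + 4*(4 + ((1/6)*1 + (1/6)*2**2 + (1/6)*2*1))) = -2454 + (-2 + 4*(4 + (1/6 + (1/6)*4 + 1/3))) = -2454 + (-2 + 4*(4 + (1/6 + 2/3 + 1/3))) = -2454 + (-2 + 4*(4 + 7/6)) = -2454 + (-2 + 4*(31/6)) = -2454 + (-2 + 62/3) = -2454 + 56/3 = -7306/3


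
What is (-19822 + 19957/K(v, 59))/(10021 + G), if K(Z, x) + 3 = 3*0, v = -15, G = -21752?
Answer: 79423/35193 ≈ 2.2568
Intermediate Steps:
K(Z, x) = -3 (K(Z, x) = -3 + 3*0 = -3 + 0 = -3)
(-19822 + 19957/K(v, 59))/(10021 + G) = (-19822 + 19957/(-3))/(10021 - 21752) = (-19822 + 19957*(-⅓))/(-11731) = (-19822 - 19957/3)*(-1/11731) = -79423/3*(-1/11731) = 79423/35193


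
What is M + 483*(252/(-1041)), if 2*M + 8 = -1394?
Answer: -283819/347 ≈ -817.92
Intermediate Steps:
M = -701 (M = -4 + (½)*(-1394) = -4 - 697 = -701)
M + 483*(252/(-1041)) = -701 + 483*(252/(-1041)) = -701 + 483*(252*(-1/1041)) = -701 + 483*(-84/347) = -701 - 40572/347 = -283819/347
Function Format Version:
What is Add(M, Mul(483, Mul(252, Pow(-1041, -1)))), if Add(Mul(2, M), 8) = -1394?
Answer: Rational(-283819, 347) ≈ -817.92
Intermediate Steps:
M = -701 (M = Add(-4, Mul(Rational(1, 2), -1394)) = Add(-4, -697) = -701)
Add(M, Mul(483, Mul(252, Pow(-1041, -1)))) = Add(-701, Mul(483, Mul(252, Pow(-1041, -1)))) = Add(-701, Mul(483, Mul(252, Rational(-1, 1041)))) = Add(-701, Mul(483, Rational(-84, 347))) = Add(-701, Rational(-40572, 347)) = Rational(-283819, 347)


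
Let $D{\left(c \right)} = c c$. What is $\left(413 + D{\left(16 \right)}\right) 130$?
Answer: $86970$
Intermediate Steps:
$D{\left(c \right)} = c^{2}$
$\left(413 + D{\left(16 \right)}\right) 130 = \left(413 + 16^{2}\right) 130 = \left(413 + 256\right) 130 = 669 \cdot 130 = 86970$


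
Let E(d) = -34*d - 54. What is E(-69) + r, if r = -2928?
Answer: -636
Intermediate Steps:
E(d) = -54 - 34*d
E(-69) + r = (-54 - 34*(-69)) - 2928 = (-54 + 2346) - 2928 = 2292 - 2928 = -636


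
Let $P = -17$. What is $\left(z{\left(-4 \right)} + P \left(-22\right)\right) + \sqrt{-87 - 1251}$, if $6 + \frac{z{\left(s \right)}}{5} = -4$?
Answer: $324 + i \sqrt{1338} \approx 324.0 + 36.579 i$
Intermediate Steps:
$z{\left(s \right)} = -50$ ($z{\left(s \right)} = -30 + 5 \left(-4\right) = -30 - 20 = -50$)
$\left(z{\left(-4 \right)} + P \left(-22\right)\right) + \sqrt{-87 - 1251} = \left(-50 - -374\right) + \sqrt{-87 - 1251} = \left(-50 + 374\right) + \sqrt{-1338} = 324 + i \sqrt{1338}$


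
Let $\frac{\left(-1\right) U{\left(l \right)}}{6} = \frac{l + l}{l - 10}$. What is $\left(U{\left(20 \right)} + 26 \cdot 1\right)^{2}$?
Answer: $4$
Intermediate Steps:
$U{\left(l \right)} = - \frac{12 l}{-10 + l}$ ($U{\left(l \right)} = - 6 \frac{l + l}{l - 10} = - 6 \frac{2 l}{-10 + l} = - \frac{12 l}{-10 + l}$)
$\left(U{\left(20 \right)} + 26 \cdot 1\right)^{2} = \left(\left(-12\right) 20 \frac{1}{-10 + 20} + 26 \cdot 1\right)^{2} = \left(\left(-12\right) 20 \cdot \frac{1}{10} + 26\right)^{2} = \left(-24 + 26\right)^{2} = 2^{2} = 4$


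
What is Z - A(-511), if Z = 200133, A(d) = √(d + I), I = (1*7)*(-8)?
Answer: 200133 - 9*I*√7 ≈ 2.0013e+5 - 23.812*I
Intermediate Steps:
I = -56 (I = 7*(-8) = -56)
A(d) = √(-56 + d) (A(d) = √(d - 56) = √(-56 + d))
Z - A(-511) = 200133 - √(-56 - 511) = 200133 - √(-567) = 200133 - 9*I*√7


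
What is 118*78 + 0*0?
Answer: 9204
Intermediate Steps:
118*78 + 0*0 = 9204 + 0 = 9204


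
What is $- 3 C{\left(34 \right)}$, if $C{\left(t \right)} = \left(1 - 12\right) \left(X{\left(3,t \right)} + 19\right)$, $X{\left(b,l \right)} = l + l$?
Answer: $2871$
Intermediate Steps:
$X{\left(b,l \right)} = 2 l$
$C{\left(t \right)} = -209 - 22 t$ ($C{\left(t \right)} = \left(1 - 12\right) \left(2 t + 19\right) = - 11 \left(19 + 2 t\right) = -209 - 22 t$)
$- 3 C{\left(34 \right)} = - 3 \left(-209 - 748\right) = \left(-3\right) \left(-957\right) = 2871$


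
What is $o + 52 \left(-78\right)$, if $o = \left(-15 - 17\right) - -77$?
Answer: $-4011$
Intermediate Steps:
$o = 45$ ($o = -32 + 77 = 45$)
$o + 52 \left(-78\right) = 45 + 52 \left(-78\right) = 45 - 4056 = -4011$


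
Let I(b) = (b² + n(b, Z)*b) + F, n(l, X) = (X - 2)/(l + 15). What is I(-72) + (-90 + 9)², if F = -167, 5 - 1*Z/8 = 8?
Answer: 219358/19 ≈ 11545.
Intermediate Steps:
Z = -24 (Z = 40 - 8*8 = 40 - 64 = -24)
n(l, X) = (-2 + X)/(15 + l)
I(b) = -167 + b² - 26*b/(15 + b) (I(b) = (b² + ((-2 - 24)/(15 + b))*b) - 167 = (b² + (-26/(15 + b))*b) - 167 = (b² - 26*b/(15 + b)) - 167 = -167 + b² - 26*b/(15 + b))
I(-72) + (-90 + 9)² = (-26*(-72) + (-167 + (-72)²)*(15 - 72))/(15 - 72) + (-90 + 9)² = (1872 + (-167 + 5184)*(-57))/(-57) + (-81)² = -(1872 + 5017*(-57))/57 + 6561 = -(1872 - 285969)/57 + 6561 = -1/57*(-284097) + 6561 = 94699/19 + 6561 = 219358/19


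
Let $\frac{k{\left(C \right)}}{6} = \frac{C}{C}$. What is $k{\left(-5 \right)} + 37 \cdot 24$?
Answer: $894$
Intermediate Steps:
$k{\left(C \right)} = 6$ ($k{\left(C \right)} = 6 \frac{C}{C} = 6 \cdot 1 = 6$)
$k{\left(-5 \right)} + 37 \cdot 24 = 6 + 37 \cdot 24 = 6 + 888 = 894$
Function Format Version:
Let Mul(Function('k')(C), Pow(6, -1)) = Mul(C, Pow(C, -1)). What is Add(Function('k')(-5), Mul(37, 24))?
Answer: 894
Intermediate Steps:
Function('k')(C) = 6 (Function('k')(C) = Mul(6, Mul(C, Pow(C, -1))) = Mul(6, 1) = 6)
Add(Function('k')(-5), Mul(37, 24)) = Add(6, Mul(37, 24)) = Add(6, 888) = 894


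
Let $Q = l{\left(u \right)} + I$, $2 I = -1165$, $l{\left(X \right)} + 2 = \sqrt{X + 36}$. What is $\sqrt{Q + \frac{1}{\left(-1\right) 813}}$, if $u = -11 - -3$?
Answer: $\frac{\sqrt{-1545348774 + 5287752 \sqrt{7}}}{1626} \approx 24.067 i$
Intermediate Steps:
$u = -8$ ($u = -11 + 3 = -8$)
$l{\left(X \right)} = -2 + \sqrt{36 + X}$ ($l{\left(X \right)} = -2 + \sqrt{X + 36} = -2 + \sqrt{36 + X}$)
$I = - \frac{1165}{2}$ ($I = \frac{1}{2} \left(-1165\right) = - \frac{1165}{2} \approx -582.5$)
$Q = - \frac{1169}{2} + 2 \sqrt{7}$ ($Q = \left(-2 + \sqrt{36 - 8}\right) - \frac{1165}{2} = \left(-2 + \sqrt{28}\right) - \frac{1165}{2} = \left(-2 + 2 \sqrt{7}\right) - \frac{1165}{2} = - \frac{1169}{2} + 2 \sqrt{7} \approx -579.21$)
$\sqrt{Q + \frac{1}{\left(-1\right) 813}} = \sqrt{\left(- \frac{1169}{2} + 2 \sqrt{7}\right) + \frac{1}{\left(-1\right) 813}} = \sqrt{\left(- \frac{1169}{2} + 2 \sqrt{7}\right) + \frac{1}{-813}} = \sqrt{\left(- \frac{1169}{2} + 2 \sqrt{7}\right) - \frac{1}{813}} = \sqrt{- \frac{950399}{1626} + 2 \sqrt{7}}$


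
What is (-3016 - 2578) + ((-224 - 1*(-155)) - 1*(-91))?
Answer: -5572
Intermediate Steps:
(-3016 - 2578) + ((-224 - 1*(-155)) - 1*(-91)) = -5594 + ((-224 + 155) + 91) = -5594 + (-69 + 91) = -5594 + 22 = -5572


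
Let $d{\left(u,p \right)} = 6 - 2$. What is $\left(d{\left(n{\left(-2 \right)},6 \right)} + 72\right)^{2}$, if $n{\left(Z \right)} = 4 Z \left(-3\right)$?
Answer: $5776$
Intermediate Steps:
$n{\left(Z \right)} = - 12 Z$
$d{\left(u,p \right)} = 4$ ($d{\left(u,p \right)} = 6 - 2 = 4$)
$\left(d{\left(n{\left(-2 \right)},6 \right)} + 72\right)^{2} = \left(4 + 72\right)^{2} = 76^{2} = 5776$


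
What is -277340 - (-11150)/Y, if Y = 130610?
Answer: -3622336625/13061 ≈ -2.7734e+5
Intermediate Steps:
-277340 - (-11150)/Y = -277340 - (-11150)/130610 = -277340 - 1*(-1115/13061) = -277340 + 1115/13061 = -3622336625/13061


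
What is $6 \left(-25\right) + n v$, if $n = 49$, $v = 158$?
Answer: $7592$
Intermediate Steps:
$6 \left(-25\right) + n v = 6 \left(-25\right) + 49 \cdot 158 = -150 + 7742 = 7592$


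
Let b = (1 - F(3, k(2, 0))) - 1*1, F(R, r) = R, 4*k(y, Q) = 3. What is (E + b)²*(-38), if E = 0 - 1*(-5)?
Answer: -152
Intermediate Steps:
E = 5 (E = 0 + 5 = 5)
k(y, Q) = ¾ (k(y, Q) = (¼)*3 = ¾)
b = -3 (b = (1 - 1*3) - 1*1 = (1 - 3) - 1 = -2 - 1 = -3)
(E + b)²*(-38) = (5 - 3)²*(-38) = 2²*(-38) = 4*(-38) = -152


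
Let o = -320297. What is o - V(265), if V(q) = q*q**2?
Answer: -18929922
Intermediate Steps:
V(q) = q**3
o - V(265) = -320297 - 1*265**3 = -320297 - 1*18609625 = -320297 - 18609625 = -18929922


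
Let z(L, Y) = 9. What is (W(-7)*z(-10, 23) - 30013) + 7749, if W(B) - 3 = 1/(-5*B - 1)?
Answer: -756049/34 ≈ -22237.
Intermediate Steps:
W(B) = 3 + 1/(-1 - 5*B) (W(B) = 3 + 1/(-5*B - 1) = 3 + 1/(-1 - 5*B))
(W(-7)*z(-10, 23) - 30013) + 7749 = (((2 + 15*(-7))/(1 + 5*(-7)))*9 - 30013) + 7749 = (((2 - 105)/(1 - 35))*9 - 30013) + 7749 = ((-103/(-34))*9 - 30013) + 7749 = (-1/34*(-103)*9 - 30013) + 7749 = ((103/34)*9 - 30013) + 7749 = (927/34 - 30013) + 7749 = -1019515/34 + 7749 = -756049/34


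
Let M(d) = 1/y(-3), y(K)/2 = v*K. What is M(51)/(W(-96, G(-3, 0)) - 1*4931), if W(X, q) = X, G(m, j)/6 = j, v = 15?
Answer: 1/452430 ≈ 2.2103e-6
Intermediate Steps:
G(m, j) = 6*j
y(K) = 30*K (y(K) = 2*(15*K) = 30*K)
M(d) = -1/90 (M(d) = 1/(30*(-3)) = 1/(-90) = -1/90)
M(51)/(W(-96, G(-3, 0)) - 1*4931) = -1/(90*(-96 - 1*4931)) = -1/(90*(-96 - 4931)) = -1/90/(-5027) = -1/90*(-1/5027) = 1/452430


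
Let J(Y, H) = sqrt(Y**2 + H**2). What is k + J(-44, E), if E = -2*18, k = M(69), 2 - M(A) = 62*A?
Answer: -4276 + 4*sqrt(202) ≈ -4219.1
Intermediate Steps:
M(A) = 2 - 62*A
k = -4276 (k = 2 - 62*69 = 2 - 4278 = -4276)
E = -36
J(Y, H) = sqrt(H**2 + Y**2)
k + J(-44, E) = -4276 + sqrt((-36)**2 + (-44)**2) = -4276 + sqrt(1296 + 1936) = -4276 + sqrt(3232) = -4276 + 4*sqrt(202)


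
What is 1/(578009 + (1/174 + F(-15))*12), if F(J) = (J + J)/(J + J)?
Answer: 29/16762611 ≈ 1.7300e-6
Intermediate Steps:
F(J) = 1 (F(J) = (2*J)/((2*J)) = (2*J)*(1/(2*J)) = 1)
1/(578009 + (1/174 + F(-15))*12) = 1/(578009 + (1/174 + 1)*12) = 1/(578009 + (175/174)*12) = 1/(578009 + 350/29) = 1/(16762611/29) = 29/16762611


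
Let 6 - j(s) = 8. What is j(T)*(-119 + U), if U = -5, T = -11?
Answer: 248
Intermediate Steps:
j(s) = -2 (j(s) = 6 - 1*8 = 6 - 8 = -2)
j(T)*(-119 + U) = -2*(-119 - 5) = -2*(-124) = 248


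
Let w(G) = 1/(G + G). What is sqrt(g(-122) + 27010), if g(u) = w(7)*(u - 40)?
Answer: sqrt(1322923)/7 ≈ 164.31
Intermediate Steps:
w(G) = 1/(2*G)
g(u) = -20/7 + u/14 (g(u) = ((1/2)/7)*(u - 40) = ((1/2)*(1/7))*(-40 + u) = (-40 + u)/14 = -20/7 + u/14)
sqrt(g(-122) + 27010) = sqrt((-20/7 + (1/14)*(-122)) + 27010) = sqrt((-20/7 - 61/7) + 27010) = sqrt(-81/7 + 27010) = sqrt(188989/7) = sqrt(1322923)/7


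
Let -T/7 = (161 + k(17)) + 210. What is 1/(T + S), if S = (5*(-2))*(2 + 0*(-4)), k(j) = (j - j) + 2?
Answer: -1/2631 ≈ -0.00038008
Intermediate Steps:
k(j) = 2 (k(j) = 0 + 2 = 2)
T = -2611 (T = -7*((161 + 2) + 210) = -7*(163 + 210) = -7*373 = -2611)
S = -20 (S = -10*(2 + 0) = -10*2 = -20)
1/(T + S) = 1/(-2611 - 20) = 1/(-2631) = -1/2631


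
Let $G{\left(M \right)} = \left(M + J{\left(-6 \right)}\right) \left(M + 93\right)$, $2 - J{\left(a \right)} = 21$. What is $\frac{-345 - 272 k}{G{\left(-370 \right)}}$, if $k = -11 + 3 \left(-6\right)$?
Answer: $\frac{7543}{107753} \approx 0.070003$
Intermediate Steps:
$k = -29$ ($k = -11 - 18 = -29$)
$J{\left(a \right)} = -19$ ($J{\left(a \right)} = 2 - 21 = -19$)
$G{\left(M \right)} = \left(-19 + M\right) \left(93 + M\right)$ ($G{\left(M \right)} = \left(M - 19\right) \left(M + 93\right) = \left(-19 + M\right) \left(93 + M\right)$)
$\frac{-345 - 272 k}{G{\left(-370 \right)}} = \frac{-345 - -7888}{-1767 + \left(-370\right)^{2} + 74 \left(-370\right)} = \frac{-345 + 7888}{-1767 + 136900 - 27380} = \frac{7543}{107753}$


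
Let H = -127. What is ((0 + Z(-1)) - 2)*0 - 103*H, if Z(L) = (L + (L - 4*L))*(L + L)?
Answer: 13081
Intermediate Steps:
Z(L) = -4*L² (Z(L) = (L - 3*L)*(2*L) = (-2*L)*(2*L) = -4*L²)
((0 + Z(-1)) - 2)*0 - 103*H = ((0 - 4*(-1)²) - 2)*0 - 103*(-127) = ((0 - 4*1) - 2)*0 + 13081 = ((0 - 4) - 2)*0 + 13081 = (-4 - 2)*0 + 13081 = -6*0 + 13081 = 0 + 13081 = 13081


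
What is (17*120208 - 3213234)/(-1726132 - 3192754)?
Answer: 584849/2459443 ≈ 0.23780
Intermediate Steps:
(17*120208 - 3213234)/(-1726132 - 3192754) = (2043536 - 3213234)/(-4918886) = -1169698*(-1/4918886) = 584849/2459443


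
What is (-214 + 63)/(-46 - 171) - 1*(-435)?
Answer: 94546/217 ≈ 435.70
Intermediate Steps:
(-214 + 63)/(-46 - 171) - 1*(-435) = -151/(-217) + 435 = -151*(-1/217) + 435 = 151/217 + 435 = 94546/217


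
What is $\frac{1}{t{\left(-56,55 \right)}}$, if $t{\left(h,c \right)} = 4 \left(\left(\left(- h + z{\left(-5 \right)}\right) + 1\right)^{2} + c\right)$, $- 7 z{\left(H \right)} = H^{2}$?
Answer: $\frac{49}{570284} \approx 8.5922 \cdot 10^{-5}$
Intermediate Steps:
$z{\left(H \right)} = - \frac{H^{2}}{7}$
$t{\left(h,c \right)} = 4 c + 4 \left(- \frac{18}{7} - h\right)^{2}$ ($t{\left(h,c \right)} = 4 \left(\left(\left(- h - \frac{\left(-5\right)^{2}}{7}\right) + 1\right)^{2} + c\right) = 4 \left(\left(\left(- h - \frac{25}{7}\right) + 1\right)^{2} + c\right) = 4 \left(\left(\left(- \frac{25}{7} - h\right) + 1\right)^{2} + c\right) = 4 \left(\left(- \frac{18}{7} - h\right)^{2} + c\right) = 4 \left(c + \left(- \frac{18}{7} - h\right)^{2}\right) = 4 c + 4 \left(- \frac{18}{7} - h\right)^{2}$)
$\frac{1}{t{\left(-56,55 \right)}} = \frac{1}{4 \cdot 55 + \frac{4 \left(18 + 7 \left(-56\right)\right)^{2}}{49}} = \frac{1}{220 + \frac{4 \left(18 - 392\right)^{2}}{49}} = \frac{1}{220 + \frac{4 \left(-374\right)^{2}}{49}} = \frac{1}{220 + \frac{4}{49} \cdot 139876} = \frac{1}{220 + \frac{559504}{49}} = \frac{1}{\frac{570284}{49}} = \frac{49}{570284}$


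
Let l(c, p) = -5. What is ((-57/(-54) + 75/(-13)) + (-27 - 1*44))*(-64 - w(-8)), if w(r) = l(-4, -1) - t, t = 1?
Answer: 513793/117 ≈ 4391.4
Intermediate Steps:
w(r) = -6 (w(r) = -5 - 1*1 = -5 - 1 = -6)
((-57/(-54) + 75/(-13)) + (-27 - 1*44))*(-64 - w(-8)) = ((-57/(-54) + 75/(-13)) + (-27 - 1*44))*(-64 - 1*(-6)) = ((-57*(-1/54) + 75*(-1/13)) + (-27 - 44))*(-64 + 6) = ((19/18 - 75/13) - 71)*(-58) = (-1103/234 - 71)*(-58) = -17717/234*(-58) = 513793/117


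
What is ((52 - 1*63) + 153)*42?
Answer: 5964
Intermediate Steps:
((52 - 1*63) + 153)*42 = ((52 - 63) + 153)*42 = (-11 + 153)*42 = 142*42 = 5964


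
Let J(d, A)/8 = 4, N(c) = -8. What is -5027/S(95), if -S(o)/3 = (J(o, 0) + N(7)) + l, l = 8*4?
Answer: 5027/168 ≈ 29.923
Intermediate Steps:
l = 32
J(d, A) = 32 (J(d, A) = 8*4 = 32)
S(o) = -168 (S(o) = -3*((32 - 8) + 32) = -3*(24 + 32) = -3*56 = -168)
-5027/S(95) = -5027/(-168) = -5027*(-1/168) = 5027/168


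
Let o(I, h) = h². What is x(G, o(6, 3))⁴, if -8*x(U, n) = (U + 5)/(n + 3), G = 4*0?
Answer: 625/84934656 ≈ 7.3586e-6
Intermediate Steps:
G = 0
x(U, n) = -(5 + U)/(8*(3 + n)) (x(U, n) = -(U + 5)/(8*(n + 3)) = -(5 + U)/(8*(3 + n)))
x(G, o(6, 3))⁴ = ((-5 - 1*0)/(8*(3 + 3²)))⁴ = ((-5 + 0)/(8*(3 + 9)))⁴ = ((⅛)*(-5)/12)⁴ = ((⅛)*(1/12)*(-5))⁴ = (-5/96)⁴ = 625/84934656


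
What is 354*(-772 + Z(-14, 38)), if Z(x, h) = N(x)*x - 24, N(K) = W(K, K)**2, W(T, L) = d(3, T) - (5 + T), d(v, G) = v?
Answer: -995448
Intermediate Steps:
W(T, L) = -2 - T (W(T, L) = 3 - (5 + T) = 3 + (-5 - T) = -2 - T)
N(K) = (-2 - K)**2
Z(x, h) = -24 + x*(2 + x)**2 (Z(x, h) = (2 + x)**2*x - 24 = x*(2 + x)**2 - 24 = -24 + x*(2 + x)**2)
354*(-772 + Z(-14, 38)) = 354*(-772 + (-24 - 14*(2 - 14)**2)) = 354*(-772 + (-24 - 14*(-12)**2)) = 354*(-772 + (-24 - 14*144)) = 354*(-772 + (-24 - 2016)) = 354*(-772 - 2040) = 354*(-2812) = -995448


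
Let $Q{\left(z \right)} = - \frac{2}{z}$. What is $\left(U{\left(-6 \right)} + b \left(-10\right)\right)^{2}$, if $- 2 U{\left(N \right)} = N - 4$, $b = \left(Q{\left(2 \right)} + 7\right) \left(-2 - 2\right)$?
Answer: $60025$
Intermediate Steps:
$b = -24$ ($b = \left(- \frac{2}{2} + 7\right) \left(-2 - 2\right) = \left(\left(-2\right) \frac{1}{2} + 7\right) \left(-4\right) = \left(-1 + 7\right) \left(-4\right) = 6 \left(-4\right) = -24$)
$U{\left(N \right)} = 2 - \frac{N}{2}$ ($U{\left(N \right)} = - \frac{N - 4}{2} = - \frac{-4 + N}{2} = 2 - \frac{N}{2}$)
$\left(U{\left(-6 \right)} + b \left(-10\right)\right)^{2} = \left(\left(2 - -3\right) - -240\right)^{2} = \left(\left(2 + 3\right) + 240\right)^{2} = \left(5 + 240\right)^{2} = 245^{2} = 60025$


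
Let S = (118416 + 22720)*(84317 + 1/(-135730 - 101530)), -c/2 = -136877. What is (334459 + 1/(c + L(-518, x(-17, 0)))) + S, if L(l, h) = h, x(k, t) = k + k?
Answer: 38642589212084850127/3247140360 ≈ 1.1901e+10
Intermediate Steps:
c = 273754 (c = -2*(-136877) = 273754)
x(k, t) = 2*k
S = 705858234267996/59315 (S = 141136*(84317 + 1/(-237260)) = 141136*(84317 - 1/237260) = 141136*(20005051419/237260) = 705858234267996/59315 ≈ 1.1900e+10)
(334459 + 1/(c + L(-518, x(-17, 0)))) + S = (334459 + 1/(273754 + 2*(-17))) + 705858234267996/59315 = (334459 + 1/(273754 - 34)) + 705858234267996/59315 = (334459 + 1/273720) + 705858234267996/59315 = 91548117481/273720 + 705858234267996/59315 = 38642589212084850127/3247140360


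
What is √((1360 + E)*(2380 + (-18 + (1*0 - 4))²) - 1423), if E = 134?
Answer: √4277393 ≈ 2068.2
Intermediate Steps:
√((1360 + E)*(2380 + (-18 + (1*0 - 4))²) - 1423) = √((1360 + 134)*(2380 + (-18 + (1*0 - 4))²) - 1423) = √(1494*(2380 + (-18 + (0 - 4))²) - 1423) = √(1494*(2380 + (-18 - 4)²) - 1423) = √(1494*(2380 + (-22)²) - 1423) = √(1494*(2380 + 484) - 1423) = √(1494*2864 - 1423) = √(4278816 - 1423) = √4277393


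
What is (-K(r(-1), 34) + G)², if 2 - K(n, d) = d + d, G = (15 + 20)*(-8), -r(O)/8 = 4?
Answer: 45796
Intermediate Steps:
r(O) = -32 (r(O) = -8*4 = -32)
G = -280 (G = 35*(-8) = -280)
K(n, d) = 2 - 2*d (K(n, d) = 2 - (d + d) = 2 - 2*d)
(-K(r(-1), 34) + G)² = (-(2 - 2*34) - 280)² = (-(2 - 68) - 280)² = (-1*(-66) - 280)² = (66 - 280)² = (-214)² = 45796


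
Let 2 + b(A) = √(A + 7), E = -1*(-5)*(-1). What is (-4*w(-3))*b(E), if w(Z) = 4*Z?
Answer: -96 + 48*√2 ≈ -28.118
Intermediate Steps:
E = -5 (E = 5*(-1) = -5)
b(A) = -2 + √(7 + A) (b(A) = -2 + √(A + 7) = -2 + √(7 + A))
(-4*w(-3))*b(E) = (-16*(-3))*(-2 + √(7 - 5)) = (-4*(-12))*(-2 + √2) = 48*(-2 + √2) = -96 + 48*√2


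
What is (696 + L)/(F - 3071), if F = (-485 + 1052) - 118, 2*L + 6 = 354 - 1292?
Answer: -112/1311 ≈ -0.085431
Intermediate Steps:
L = -472 (L = -3 + (354 - 1292)/2 = -3 + (½)*(-938) = -3 - 469 = -472)
F = 449 (F = 567 - 118 = 449)
(696 + L)/(F - 3071) = (696 - 472)/(449 - 3071) = 224/(-2622) = 224*(-1/2622) = -112/1311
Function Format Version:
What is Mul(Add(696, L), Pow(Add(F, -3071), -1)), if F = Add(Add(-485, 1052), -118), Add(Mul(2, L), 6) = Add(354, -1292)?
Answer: Rational(-112, 1311) ≈ -0.085431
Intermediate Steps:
L = -472 (L = Add(-3, Mul(Rational(1, 2), Add(354, -1292))) = Add(-3, Mul(Rational(1, 2), -938)) = Add(-3, -469) = -472)
F = 449 (F = Add(567, -118) = 449)
Mul(Add(696, L), Pow(Add(F, -3071), -1)) = Mul(Add(696, -472), Pow(Add(449, -3071), -1)) = Mul(224, Pow(-2622, -1)) = Mul(224, Rational(-1, 2622)) = Rational(-112, 1311)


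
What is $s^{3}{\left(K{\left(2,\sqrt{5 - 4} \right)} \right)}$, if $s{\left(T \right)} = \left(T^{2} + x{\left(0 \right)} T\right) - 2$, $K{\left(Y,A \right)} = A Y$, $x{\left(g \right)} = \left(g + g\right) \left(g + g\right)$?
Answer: $8$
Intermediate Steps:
$x{\left(g \right)} = 4 g^{2}$ ($x{\left(g \right)} = 2 g 2 g = 4 g^{2}$)
$s{\left(T \right)} = -2 + T^{2}$ ($s{\left(T \right)} = \left(T^{2} + 4 \cdot 0^{2} T\right) - 2 = \left(T^{2} + 4 \cdot 0 T\right) - 2 = \left(T^{2} + 0 T\right) - 2 = \left(T^{2} + 0\right) - 2 = T^{2} - 2 = -2 + T^{2}$)
$s^{3}{\left(K{\left(2,\sqrt{5 - 4} \right)} \right)} = \left(-2 + \left(\sqrt{5 - 4} \cdot 2\right)^{2}\right)^{3} = \left(-2 + \left(\sqrt{1} \cdot 2\right)^{2}\right)^{3} = \left(-2 + \left(1 \cdot 2\right)^{2}\right)^{3} = \left(-2 + 2^{2}\right)^{3} = \left(-2 + 4\right)^{3} = 2^{3} = 8$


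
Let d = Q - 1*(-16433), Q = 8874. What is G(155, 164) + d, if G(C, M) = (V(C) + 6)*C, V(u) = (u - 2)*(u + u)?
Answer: 7377887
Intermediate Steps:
V(u) = 2*u*(-2 + u) (V(u) = (-2 + u)*(2*u) = 2*u*(-2 + u))
G(C, M) = C*(6 + 2*C*(-2 + C)) (G(C, M) = (2*C*(-2 + C) + 6)*C = (6 + 2*C*(-2 + C))*C = C*(6 + 2*C*(-2 + C)))
d = 25307 (d = 8874 - 1*(-16433) = 8874 + 16433 = 25307)
G(155, 164) + d = 2*155*(3 + 155*(-2 + 155)) + 25307 = 2*155*(3 + 155*153) + 25307 = 2*155*(3 + 23715) + 25307 = 2*155*23718 + 25307 = 7352580 + 25307 = 7377887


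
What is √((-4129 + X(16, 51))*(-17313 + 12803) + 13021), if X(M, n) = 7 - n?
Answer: √18833251 ≈ 4339.7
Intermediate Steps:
√((-4129 + X(16, 51))*(-17313 + 12803) + 13021) = √((-4129 + (7 - 1*51))*(-17313 + 12803) + 13021) = √((-4129 + (7 - 51))*(-4510) + 13021) = √((-4129 - 44)*(-4510) + 13021) = √(-4173*(-4510) + 13021) = √(18820230 + 13021) = √18833251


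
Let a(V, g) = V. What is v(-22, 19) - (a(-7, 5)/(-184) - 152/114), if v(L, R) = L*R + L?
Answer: -242165/552 ≈ -438.70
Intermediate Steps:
v(L, R) = L + L*R
v(-22, 19) - (a(-7, 5)/(-184) - 152/114) = -22*(1 + 19) - (-7/(-184) - 152/114) = -22*20 - (-7*(-1/184) - 152*1/114) = -440 - (7/184 - 4/3) = -440 - 1*(-715/552) = -440 + 715/552 = -242165/552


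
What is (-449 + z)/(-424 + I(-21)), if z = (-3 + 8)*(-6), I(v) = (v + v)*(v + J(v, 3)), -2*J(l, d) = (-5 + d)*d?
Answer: -479/332 ≈ -1.4428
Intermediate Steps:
J(l, d) = -d*(-5 + d)/2 (J(l, d) = -(-5 + d)*d/2 = -d*(-5 + d)/2)
I(v) = 2*v*(3 + v) (I(v) = (v + v)*(v + (1/2)*3*(5 - 1*3)) = (2*v)*(v + (1/2)*3*(5 - 3)) = (2*v)*(v + (1/2)*3*2) = (2*v)*(v + 3) = (2*v)*(3 + v) = 2*v*(3 + v))
z = -30 (z = 5*(-6) = -30)
(-449 + z)/(-424 + I(-21)) = (-449 - 30)/(-424 + 2*(-21)*(3 - 21)) = -479/(-424 + 2*(-21)*(-18)) = -479/(-424 + 756) = -479/332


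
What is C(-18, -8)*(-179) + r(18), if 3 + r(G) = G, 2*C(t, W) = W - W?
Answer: 15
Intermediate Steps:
C(t, W) = 0 (C(t, W) = (W - W)/2 = (½)*0 = 0)
r(G) = -3 + G
C(-18, -8)*(-179) + r(18) = 0*(-179) + (-3 + 18) = 0 + 15 = 15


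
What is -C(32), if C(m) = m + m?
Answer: -64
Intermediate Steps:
C(m) = 2*m
-C(32) = -2*32 = -1*64 = -64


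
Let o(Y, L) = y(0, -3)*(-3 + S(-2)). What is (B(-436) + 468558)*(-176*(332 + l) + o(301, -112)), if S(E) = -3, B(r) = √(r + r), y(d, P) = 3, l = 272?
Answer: -49818023676 - 212644*I*√218 ≈ -4.9818e+10 - 3.1397e+6*I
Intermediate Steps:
B(r) = √2*√r (B(r) = √(2*r) = √2*√r)
o(Y, L) = -18 (o(Y, L) = 3*(-3 - 3) = 3*(-6) = -18)
(B(-436) + 468558)*(-176*(332 + l) + o(301, -112)) = (√2*√(-436) + 468558)*(-176*(332 + 272) - 18) = (√2*(2*I*√109) + 468558)*(-176*604 - 18) = (2*I*√218 + 468558)*(-106304 - 18) = (468558 + 2*I*√218)*(-106322) = -49818023676 - 212644*I*√218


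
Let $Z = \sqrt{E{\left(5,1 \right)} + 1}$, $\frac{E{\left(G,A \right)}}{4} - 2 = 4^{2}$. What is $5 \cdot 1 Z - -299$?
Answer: $299 + 5 \sqrt{73} \approx 341.72$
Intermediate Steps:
$E{\left(G,A \right)} = 72$ ($E{\left(G,A \right)} = 8 + 4 \cdot 4^{2} = 8 + 4 \cdot 16 = 8 + 64 = 72$)
$Z = \sqrt{73}$ ($Z = \sqrt{72 + 1} = \sqrt{73} \approx 8.544$)
$5 \cdot 1 Z - -299 = 5 \cdot 1 \sqrt{73} - -299 = 5 \sqrt{73} + 299 = 299 + 5 \sqrt{73}$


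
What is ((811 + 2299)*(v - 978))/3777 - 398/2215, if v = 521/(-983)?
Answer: -6627635682568/8223832065 ≈ -805.91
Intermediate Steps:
v = -521/983 (v = 521*(-1/983) = -521/983 ≈ -0.53001)
((811 + 2299)*(v - 978))/3777 - 398/2215 = ((811 + 2299)*(-521/983 - 978))/3777 - 398/2215 = (3110*(-961895/983))*(1/3777) - 398*1/2215 = -2991493450/983*1/3777 - 398/2215 = -2991493450/3712791 - 398/2215 = -6627635682568/8223832065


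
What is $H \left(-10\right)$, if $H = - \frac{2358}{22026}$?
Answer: $\frac{3930}{3671} \approx 1.0706$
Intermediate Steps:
$H = - \frac{393}{3671}$ ($H = \left(-2358\right) \frac{1}{22026} = - \frac{393}{3671} \approx -0.10706$)
$H \left(-10\right) = \left(- \frac{393}{3671}\right) \left(-10\right) = \frac{3930}{3671}$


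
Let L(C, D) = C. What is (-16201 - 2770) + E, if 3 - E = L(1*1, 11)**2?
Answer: -18969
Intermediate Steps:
E = 2 (E = 3 - (1*1)**2 = 3 - 1*1**2 = 3 - 1*1 = 3 - 1 = 2)
(-16201 - 2770) + E = (-16201 - 2770) + 2 = -18971 + 2 = -18969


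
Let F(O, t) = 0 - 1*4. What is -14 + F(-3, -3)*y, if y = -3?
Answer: -2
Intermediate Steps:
F(O, t) = -4 (F(O, t) = 0 - 4 = -4)
-14 + F(-3, -3)*y = -14 - 4*(-3) = -14 + 12 = -2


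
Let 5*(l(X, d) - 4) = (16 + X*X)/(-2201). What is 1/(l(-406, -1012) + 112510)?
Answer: 11005/1238051718 ≈ 8.8890e-6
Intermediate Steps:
l(X, d) = 44004/11005 - X²/11005 (l(X, d) = 4 + ((16 + X*X)/(-2201))/5 = 4 + ((16 + X²)*(-1/2201))/5 = 4 + (-16/2201 - X²/2201)/5 = 4 + (-16/11005 - X²/11005) = 44004/11005 - X²/11005)
1/(l(-406, -1012) + 112510) = 1/((44004/11005 - 1/11005*(-406)²) + 112510) = 1/((44004/11005 - 1/11005*164836) + 112510) = 1/((44004/11005 - 164836/11005) + 112510) = 1/(-120832/11005 + 112510) = 1/(1238051718/11005) = 11005/1238051718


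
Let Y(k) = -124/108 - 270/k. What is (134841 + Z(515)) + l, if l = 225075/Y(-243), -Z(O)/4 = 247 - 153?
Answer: -5942560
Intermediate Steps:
Z(O) = -376 (Z(O) = -4*(247 - 153) = -4*94 = -376)
Y(k) = -31/27 - 270/k (Y(k) = -124*1/108 - 270/k = -31/27 - 270/k)
l = -6077025 (l = 225075/(-31/27 - 270/(-243)) = 225075/(-31/27 - 270*(-1/243)) = 225075/(-31/27 + 10/9) = 225075/(-1/27) = 225075*(-27) = -6077025)
(134841 + Z(515)) + l = (134841 - 376) - 6077025 = 134465 - 6077025 = -5942560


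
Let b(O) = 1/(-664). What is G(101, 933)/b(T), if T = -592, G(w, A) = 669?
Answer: -444216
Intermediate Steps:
b(O) = -1/664
G(101, 933)/b(T) = 669/(-1/664) = 669*(-664) = -444216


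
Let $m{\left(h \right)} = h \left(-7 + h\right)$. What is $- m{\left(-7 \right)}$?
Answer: $-98$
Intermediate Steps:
$- m{\left(-7 \right)} = - \left(-7\right) \left(-7 - 7\right) = - \left(-7\right) \left(-14\right) = \left(-1\right) 98 = -98$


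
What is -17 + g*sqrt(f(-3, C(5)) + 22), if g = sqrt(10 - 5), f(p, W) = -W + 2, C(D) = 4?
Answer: -7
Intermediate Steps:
f(p, W) = 2 - W
g = sqrt(5) ≈ 2.2361
-17 + g*sqrt(f(-3, C(5)) + 22) = -17 + sqrt(5)*sqrt((2 - 1*4) + 22) = -17 + sqrt(5)*sqrt((2 - 4) + 22) = -17 + sqrt(5)*sqrt(-2 + 22) = -17 + sqrt(5)*sqrt(20) = -17 + sqrt(5)*(2*sqrt(5)) = -17 + 10 = -7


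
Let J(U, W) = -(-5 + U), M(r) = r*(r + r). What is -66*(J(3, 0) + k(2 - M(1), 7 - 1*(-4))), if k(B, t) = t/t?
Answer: -198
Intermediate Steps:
M(r) = 2*r² (M(r) = r*(2*r) = 2*r²)
k(B, t) = 1
J(U, W) = 5 - U
-66*(J(3, 0) + k(2 - M(1), 7 - 1*(-4))) = -66*((5 - 1*3) + 1) = -66*((5 - 3) + 1) = -66*(2 + 1) = -66*3 = -198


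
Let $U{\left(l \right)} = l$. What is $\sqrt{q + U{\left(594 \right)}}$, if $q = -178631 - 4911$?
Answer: $2 i \sqrt{45737} \approx 427.72 i$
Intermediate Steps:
$q = -183542$
$\sqrt{q + U{\left(594 \right)}} = \sqrt{-183542 + 594} = \sqrt{-182948} = 2 i \sqrt{45737}$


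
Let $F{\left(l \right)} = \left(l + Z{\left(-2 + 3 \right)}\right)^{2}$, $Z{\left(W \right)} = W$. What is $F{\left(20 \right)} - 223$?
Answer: $218$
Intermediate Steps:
$F{\left(l \right)} = \left(1 + l\right)^{2}$ ($F{\left(l \right)} = \left(l + \left(-2 + 3\right)\right)^{2} = \left(l + 1\right)^{2} = \left(1 + l\right)^{2}$)
$F{\left(20 \right)} - 223 = \left(1 + 20\right)^{2} - 223 = 21^{2} - 223 = 441 - 223 = 218$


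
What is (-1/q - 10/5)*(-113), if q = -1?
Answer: 113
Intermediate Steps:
(-1/q - 10/5)*(-113) = (-1/(-1) - 10/5)*(-113) = (-1*(-1) - 10*1/5)*(-113) = (1 - 2)*(-113) = -1*(-113) = 113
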